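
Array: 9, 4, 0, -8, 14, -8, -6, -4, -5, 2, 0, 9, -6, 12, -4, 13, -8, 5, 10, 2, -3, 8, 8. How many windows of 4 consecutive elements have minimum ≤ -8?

(9, 4, 0, -8) → min -8  ≤ -8 ✓
(4, 0, -8, 14) → min -8  ≤ -8 ✓
(0, -8, 14, -8) → min -8  ≤ -8 ✓
(-8, 14, -8, -6) → min -8  ≤ -8 ✓
(14, -8, -6, -4) → min -8  ≤ -8 ✓
(-8, -6, -4, -5) → min -8  ≤ -8 ✓
(-6, -4, -5, 2) → min -6
(-4, -5, 2, 0) → min -5
(-5, 2, 0, 9) → min -5
(2, 0, 9, -6) → min -6
(0, 9, -6, 12) → min -6
(9, -6, 12, -4) → min -6
(-6, 12, -4, 13) → min -6
(12, -4, 13, -8) → min -8  ≤ -8 ✓
(-4, 13, -8, 5) → min -8  ≤ -8 ✓
(13, -8, 5, 10) → min -8  ≤ -8 ✓
(-8, 5, 10, 2) → min -8  ≤ -8 ✓
(5, 10, 2, -3) → min -3
(10, 2, -3, 8) → min -3
(2, -3, 8, 8) → min -3
10 windows satisfy the condition.

10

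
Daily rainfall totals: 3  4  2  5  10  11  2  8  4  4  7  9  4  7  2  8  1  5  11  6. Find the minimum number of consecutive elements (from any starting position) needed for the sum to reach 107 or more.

add 3: running sum 3 < 107
add 4: running sum 7 < 107
add 2: running sum 9 < 107
add 5: running sum 14 < 107
add 10: running sum 24 < 107
add 11: running sum 35 < 107
add 2: running sum 37 < 107
add 8: running sum 45 < 107
add 4: running sum 49 < 107
add 4: running sum 53 < 107
add 7: running sum 60 < 107
add 9: running sum 69 < 107
add 4: running sum 73 < 107
add 7: running sum 80 < 107
add 2: running sum 82 < 107
add 8: running sum 90 < 107
add 1: running sum 91 < 107
add 5: running sum 96 < 107
add 11: shortest ending here [3, 4, 2, 5, 10, 11, 2, 8, 4, 4, 7, 9, 4, 7, 2, 8, 1, 5, 11] sum 107, len 19
add 6: shortest ending here [4, 2, 5, 10, 11, 2, 8, 4, 4, 7, 9, 4, 7, 2, 8, 1, 5, 11, 6] sum 110, len 19
Shortest qualifying length: 19.

19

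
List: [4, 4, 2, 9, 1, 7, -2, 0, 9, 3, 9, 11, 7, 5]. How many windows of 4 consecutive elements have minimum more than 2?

3

[4, 4, 2, 9] → min 2
[4, 2, 9, 1] → min 1
[2, 9, 1, 7] → min 1
[9, 1, 7, -2] → min -2
[1, 7, -2, 0] → min -2
[7, -2, 0, 9] → min -2
[-2, 0, 9, 3] → min -2
[0, 9, 3, 9] → min 0
[9, 3, 9, 11] → min 3  > 2 ✓
[3, 9, 11, 7] → min 3  > 2 ✓
[9, 11, 7, 5] → min 5  > 2 ✓
3 windows satisfy the condition.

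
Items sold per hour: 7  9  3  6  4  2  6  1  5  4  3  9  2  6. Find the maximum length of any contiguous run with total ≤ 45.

add 7: [7] sum 7, len 1
add 9: [7, 9] sum 16, len 2
add 3: [7, 9, 3] sum 19, len 3
add 6: [7, 9, 3, 6] sum 25, len 4
add 4: [7, 9, 3, 6, 4] sum 29, len 5
add 2: [7, 9, 3, 6, 4, 2] sum 31, len 6
add 6: [7, 9, 3, 6, 4, 2, 6] sum 37, len 7
add 1: [7, 9, 3, 6, 4, 2, 6, 1] sum 38, len 8
add 5: [7, 9, 3, 6, 4, 2, 6, 1, 5] sum 43, len 9
add 4: [9, 3, 6, 4, 2, 6, 1, 5, 4] sum 40, len 9
add 3: [9, 3, 6, 4, 2, 6, 1, 5, 4, 3] sum 43, len 10
add 9: [3, 6, 4, 2, 6, 1, 5, 4, 3, 9] sum 43, len 10
add 2: [3, 6, 4, 2, 6, 1, 5, 4, 3, 9, 2] sum 45, len 11
add 6: [4, 2, 6, 1, 5, 4, 3, 9, 2, 6] sum 42, len 10
Longest length seen: 11.

11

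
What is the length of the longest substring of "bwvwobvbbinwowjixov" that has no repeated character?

6

[b] len 1
[b, w] len 2
[b, w, v] len 3
[v, w] len 2
[v, w, o] len 3
[v, w, o, b] len 4
[w, o, b, v] len 4
[v, b] len 2
[b] len 1
[b, i] len 2
[b, i, n] len 3
[b, i, n, w] len 4
[b, i, n, w, o] len 5
[o, w] len 2
[o, w, j] len 3
[o, w, j, i] len 4
[o, w, j, i, x] len 5
[w, j, i, x, o] len 5
[w, j, i, x, o, v] len 6
Longest all-distinct length: 6.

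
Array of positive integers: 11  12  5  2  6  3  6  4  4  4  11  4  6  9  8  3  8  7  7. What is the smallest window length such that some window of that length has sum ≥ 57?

add 11: running sum 11 < 57
add 12: running sum 23 < 57
add 5: running sum 28 < 57
add 2: running sum 30 < 57
add 6: running sum 36 < 57
add 3: running sum 39 < 57
add 6: running sum 45 < 57
add 4: running sum 49 < 57
add 4: running sum 53 < 57
end 9: [11, 12, 5, 2, 6, 3, 6, 4, 4, 4] sum 57, len 10
end 10: [12, 5, 2, 6, 3, 6, 4, 4, 4, 11] sum 57, len 10
end 11: [12, 5, 2, 6, 3, 6, 4, 4, 4, 11, 4] sum 61, len 11
end 12: [12, 5, 2, 6, 3, 6, 4, 4, 4, 11, 4, 6] sum 67, len 12
end 13: [6, 3, 6, 4, 4, 4, 11, 4, 6, 9] sum 57, len 10
end 14: [3, 6, 4, 4, 4, 11, 4, 6, 9, 8] sum 59, len 10
end 15: [6, 4, 4, 4, 11, 4, 6, 9, 8, 3] sum 59, len 10
end 16: [4, 4, 11, 4, 6, 9, 8, 3, 8] sum 57, len 9
end 17: [4, 11, 4, 6, 9, 8, 3, 8, 7] sum 60, len 9
end 18: [11, 4, 6, 9, 8, 3, 8, 7, 7] sum 63, len 9
Shortest qualifying length: 9.

9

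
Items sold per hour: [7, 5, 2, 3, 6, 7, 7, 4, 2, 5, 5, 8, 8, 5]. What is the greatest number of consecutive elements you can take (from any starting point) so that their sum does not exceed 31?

7

→ 7: sum 7, len 1
→ 5: sum 12, len 2
→ 2: sum 14, len 3
→ 3: sum 17, len 4
→ 6: sum 23, len 5
→ 7: sum 30, len 6
→ 7 (dropped 7): sum 30, len 6
→ 4 (dropped 5): sum 29, len 6
→ 2: sum 31, len 7
→ 5 (dropped 2, 3): sum 31, len 6
→ 5 (dropped 6): sum 30, len 6
→ 8 (dropped 7): sum 31, len 6
→ 8 (dropped 7, 4): sum 28, len 5
→ 5 (dropped 2): sum 31, len 5
Longest length seen: 7.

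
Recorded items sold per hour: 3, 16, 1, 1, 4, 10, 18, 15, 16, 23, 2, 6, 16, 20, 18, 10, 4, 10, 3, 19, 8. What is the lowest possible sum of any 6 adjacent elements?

35

Window sums for each of the 16 positions:
[3, 16, 1, 1, 4, 10] → sum 35
[16, 1, 1, 4, 10, 18] → sum 50
[1, 1, 4, 10, 18, 15] → sum 49
[1, 4, 10, 18, 15, 16] → sum 64
[4, 10, 18, 15, 16, 23] → sum 86
[10, 18, 15, 16, 23, 2] → sum 84
[18, 15, 16, 23, 2, 6] → sum 80
[15, 16, 23, 2, 6, 16] → sum 78
[16, 23, 2, 6, 16, 20] → sum 83
[23, 2, 6, 16, 20, 18] → sum 85
[2, 6, 16, 20, 18, 10] → sum 72
[6, 16, 20, 18, 10, 4] → sum 74
[16, 20, 18, 10, 4, 10] → sum 78
[20, 18, 10, 4, 10, 3] → sum 65
[18, 10, 4, 10, 3, 19] → sum 64
[10, 4, 10, 3, 19, 8] → sum 54
Lowest of these is 35.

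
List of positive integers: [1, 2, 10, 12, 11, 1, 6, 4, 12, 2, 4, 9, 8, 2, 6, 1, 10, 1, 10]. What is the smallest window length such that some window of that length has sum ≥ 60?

9

add 1: running sum 1 < 60
add 2: running sum 3 < 60
add 10: running sum 13 < 60
add 12: running sum 25 < 60
add 11: running sum 36 < 60
add 1: running sum 37 < 60
add 6: running sum 43 < 60
add 4: running sum 47 < 60
add 12: running sum 59 < 60
add 2: shortest ending here [2, 10, 12, 11, 1, 6, 4, 12, 2] sum 60, len 9
add 4: shortest ending here [10, 12, 11, 1, 6, 4, 12, 2, 4] sum 62, len 9
add 9: shortest ending here [12, 11, 1, 6, 4, 12, 2, 4, 9] sum 61, len 9
add 8: shortest ending here [12, 11, 1, 6, 4, 12, 2, 4, 9, 8] sum 69, len 10
add 2: shortest ending here [12, 11, 1, 6, 4, 12, 2, 4, 9, 8, 2] sum 71, len 11
add 6: shortest ending here [11, 1, 6, 4, 12, 2, 4, 9, 8, 2, 6] sum 65, len 11
add 1: shortest ending here [11, 1, 6, 4, 12, 2, 4, 9, 8, 2, 6, 1] sum 66, len 12
add 10: shortest ending here [6, 4, 12, 2, 4, 9, 8, 2, 6, 1, 10] sum 64, len 11
add 1: shortest ending here [6, 4, 12, 2, 4, 9, 8, 2, 6, 1, 10, 1] sum 65, len 12
add 10: shortest ending here [12, 2, 4, 9, 8, 2, 6, 1, 10, 1, 10] sum 65, len 11
Shortest qualifying length: 9.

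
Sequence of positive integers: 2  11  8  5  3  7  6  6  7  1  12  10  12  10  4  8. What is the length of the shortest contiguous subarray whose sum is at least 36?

Extend right; whenever the sum reaches 36, record the length and shrink from the left:
add 2: running sum 2 < 36
add 11: running sum 13 < 36
add 8: running sum 21 < 36
add 5: running sum 26 < 36
add 3: running sum 29 < 36
end 5: [2, 11, 8, 5, 3, 7] sum 36, len 6
end 6: [11, 8, 5, 3, 7, 6] sum 40, len 6
end 7: [11, 8, 5, 3, 7, 6, 6] sum 46, len 7
end 8: [8, 5, 3, 7, 6, 6, 7] sum 42, len 7
end 9: [8, 5, 3, 7, 6, 6, 7, 1] sum 43, len 8
end 10: [7, 6, 6, 7, 1, 12] sum 39, len 6
end 11: [6, 7, 1, 12, 10] sum 36, len 5
end 12: [7, 1, 12, 10, 12] sum 42, len 5
end 13: [12, 10, 12, 10] sum 44, len 4
end 14: [10, 12, 10, 4] sum 36, len 4
end 15: [10, 12, 10, 4, 8] sum 44, len 5
Shortest qualifying length: 4.

4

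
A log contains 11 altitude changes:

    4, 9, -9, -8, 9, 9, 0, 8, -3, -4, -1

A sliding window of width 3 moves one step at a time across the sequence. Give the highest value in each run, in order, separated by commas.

9, 9, 9, 9, 9, 9, 8, 8, -1

4 9 -9 → max 9
9 -9 -8 → max 9
-9 -8 9 → max 9
-8 9 9 → max 9
9 9 0 → max 9
9 0 8 → max 9
0 8 -3 → max 8
8 -3 -4 → max 8
-3 -4 -1 → max -1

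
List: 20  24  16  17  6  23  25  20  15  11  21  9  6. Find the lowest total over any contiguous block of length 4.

20 24 16 17 → sum 77
24 16 17 6 → sum 63
16 17 6 23 → sum 62
17 6 23 25 → sum 71
6 23 25 20 → sum 74
23 25 20 15 → sum 83
25 20 15 11 → sum 71
20 15 11 21 → sum 67
15 11 21 9 → sum 56
11 21 9 6 → sum 47
Lowest of these is 47.

47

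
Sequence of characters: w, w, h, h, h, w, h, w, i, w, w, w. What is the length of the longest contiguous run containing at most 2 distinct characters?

8

add w: window [w] (1 distinct), len 1
add w: window [w, w] (1 distinct), len 2
add h: window [w, w, h] (2 distinct), len 3
add h: window [w, w, h, h] (2 distinct), len 4
add h: window [w, w, h, h, h] (2 distinct), len 5
add w: window [w, w, h, h, h, w] (2 distinct), len 6
add h: window [w, w, h, h, h, w, h] (2 distinct), len 7
add w: window [w, w, h, h, h, w, h, w] (2 distinct), len 8
add i: window [w, i] (2 distinct), len 2
add w: window [w, i, w] (2 distinct), len 3
add w: window [w, i, w, w] (2 distinct), len 4
add w: window [w, i, w, w, w] (2 distinct), len 5
Longest length with ≤2 distinct: 8.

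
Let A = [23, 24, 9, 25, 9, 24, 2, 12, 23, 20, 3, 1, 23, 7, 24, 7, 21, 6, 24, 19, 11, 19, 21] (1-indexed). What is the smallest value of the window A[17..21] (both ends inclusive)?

Elements at indices 17..21: 21, 6, 24, 19, 11
min(21, 6, 24, 19, 11) = 6

6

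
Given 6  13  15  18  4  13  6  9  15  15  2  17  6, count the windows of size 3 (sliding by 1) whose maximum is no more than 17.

8

(6, 13, 15) → max 15  ≤ 17 ✓
(13, 15, 18) → max 18
(15, 18, 4) → max 18
(18, 4, 13) → max 18
(4, 13, 6) → max 13  ≤ 17 ✓
(13, 6, 9) → max 13  ≤ 17 ✓
(6, 9, 15) → max 15  ≤ 17 ✓
(9, 15, 15) → max 15  ≤ 17 ✓
(15, 15, 2) → max 15  ≤ 17 ✓
(15, 2, 17) → max 17  ≤ 17 ✓
(2, 17, 6) → max 17  ≤ 17 ✓
8 windows satisfy the condition.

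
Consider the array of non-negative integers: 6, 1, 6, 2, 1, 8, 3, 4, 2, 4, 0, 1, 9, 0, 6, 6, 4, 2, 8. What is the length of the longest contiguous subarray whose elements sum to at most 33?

11

Extend to the right; shrink from the left whenever the sum exceeds 33:
add 6: [6] sum 6, len 1
add 1: [6, 1] sum 7, len 2
add 6: [6, 1, 6] sum 13, len 3
add 2: [6, 1, 6, 2] sum 15, len 4
add 1: [6, 1, 6, 2, 1] sum 16, len 5
add 8: [6, 1, 6, 2, 1, 8] sum 24, len 6
add 3: [6, 1, 6, 2, 1, 8, 3] sum 27, len 7
add 4: [6, 1, 6, 2, 1, 8, 3, 4] sum 31, len 8
add 2: [6, 1, 6, 2, 1, 8, 3, 4, 2] sum 33, len 9
add 4: [1, 6, 2, 1, 8, 3, 4, 2, 4] sum 31, len 9
add 0: [1, 6, 2, 1, 8, 3, 4, 2, 4, 0] sum 31, len 10
add 1: [1, 6, 2, 1, 8, 3, 4, 2, 4, 0, 1] sum 32, len 11
add 9: [1, 8, 3, 4, 2, 4, 0, 1, 9] sum 32, len 9
add 0: [1, 8, 3, 4, 2, 4, 0, 1, 9, 0] sum 32, len 10
add 6: [3, 4, 2, 4, 0, 1, 9, 0, 6] sum 29, len 9
add 6: [4, 2, 4, 0, 1, 9, 0, 6, 6] sum 32, len 9
add 4: [2, 4, 0, 1, 9, 0, 6, 6, 4] sum 32, len 9
add 2: [4, 0, 1, 9, 0, 6, 6, 4, 2] sum 32, len 9
add 8: [0, 6, 6, 4, 2, 8] sum 26, len 6
Longest length seen: 11.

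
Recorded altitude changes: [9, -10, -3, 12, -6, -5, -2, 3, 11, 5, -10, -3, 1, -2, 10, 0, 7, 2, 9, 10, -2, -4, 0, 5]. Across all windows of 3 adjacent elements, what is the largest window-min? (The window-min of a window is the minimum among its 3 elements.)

3

(9, -10, -3) → min -10
(-10, -3, 12) → min -10
(-3, 12, -6) → min -6
(12, -6, -5) → min -6
(-6, -5, -2) → min -6
(-5, -2, 3) → min -5
(-2, 3, 11) → min -2
(3, 11, 5) → min 3
(11, 5, -10) → min -10
(5, -10, -3) → min -10
(-10, -3, 1) → min -10
(-3, 1, -2) → min -3
(1, -2, 10) → min -2
(-2, 10, 0) → min -2
(10, 0, 7) → min 0
(0, 7, 2) → min 0
(7, 2, 9) → min 2
(2, 9, 10) → min 2
(9, 10, -2) → min -2
(10, -2, -4) → min -4
(-2, -4, 0) → min -4
(-4, 0, 5) → min -4
Largest of these is 3.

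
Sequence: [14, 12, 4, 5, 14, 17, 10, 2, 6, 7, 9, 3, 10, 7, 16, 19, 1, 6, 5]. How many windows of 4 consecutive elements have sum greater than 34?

10

[14, 12, 4, 5] → sum 35  > 34 ✓
[12, 4, 5, 14] → sum 35  > 34 ✓
[4, 5, 14, 17] → sum 40  > 34 ✓
[5, 14, 17, 10] → sum 46  > 34 ✓
[14, 17, 10, 2] → sum 43  > 34 ✓
[17, 10, 2, 6] → sum 35  > 34 ✓
[10, 2, 6, 7] → sum 25
[2, 6, 7, 9] → sum 24
[6, 7, 9, 3] → sum 25
[7, 9, 3, 10] → sum 29
[9, 3, 10, 7] → sum 29
[3, 10, 7, 16] → sum 36  > 34 ✓
[10, 7, 16, 19] → sum 52  > 34 ✓
[7, 16, 19, 1] → sum 43  > 34 ✓
[16, 19, 1, 6] → sum 42  > 34 ✓
[19, 1, 6, 5] → sum 31
10 windows satisfy the condition.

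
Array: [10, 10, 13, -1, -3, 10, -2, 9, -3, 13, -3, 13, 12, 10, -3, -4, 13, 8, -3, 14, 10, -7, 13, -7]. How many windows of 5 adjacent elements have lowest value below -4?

10 10 13 -1 -3 → min -3
10 13 -1 -3 10 → min -3
13 -1 -3 10 -2 → min -3
-1 -3 10 -2 9 → min -3
-3 10 -2 9 -3 → min -3
10 -2 9 -3 13 → min -3
-2 9 -3 13 -3 → min -3
9 -3 13 -3 13 → min -3
-3 13 -3 13 12 → min -3
13 -3 13 12 10 → min -3
-3 13 12 10 -3 → min -3
13 12 10 -3 -4 → min -4
12 10 -3 -4 13 → min -4
10 -3 -4 13 8 → min -4
-3 -4 13 8 -3 → min -4
-4 13 8 -3 14 → min -4
13 8 -3 14 10 → min -3
8 -3 14 10 -7 → min -7  < -4 ✓
-3 14 10 -7 13 → min -7  < -4 ✓
14 10 -7 13 -7 → min -7  < -4 ✓
3 windows satisfy the condition.

3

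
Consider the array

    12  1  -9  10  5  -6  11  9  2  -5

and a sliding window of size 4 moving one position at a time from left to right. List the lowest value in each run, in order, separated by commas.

-9, -9, -9, -6, -6, -6, -5

[12, 1, -9, 10] → min -9
[1, -9, 10, 5] → min -9
[-9, 10, 5, -6] → min -9
[10, 5, -6, 11] → min -6
[5, -6, 11, 9] → min -6
[-6, 11, 9, 2] → min -6
[11, 9, 2, -5] → min -5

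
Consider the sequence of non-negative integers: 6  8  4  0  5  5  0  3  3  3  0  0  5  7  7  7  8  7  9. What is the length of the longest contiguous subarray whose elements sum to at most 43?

13

add 6: [6] sum 6, len 1
add 8: [6, 8] sum 14, len 2
add 4: [6, 8, 4] sum 18, len 3
add 0: [6, 8, 4, 0] sum 18, len 4
add 5: [6, 8, 4, 0, 5] sum 23, len 5
add 5: [6, 8, 4, 0, 5, 5] sum 28, len 6
add 0: [6, 8, 4, 0, 5, 5, 0] sum 28, len 7
add 3: [6, 8, 4, 0, 5, 5, 0, 3] sum 31, len 8
add 3: [6, 8, 4, 0, 5, 5, 0, 3, 3] sum 34, len 9
add 3: [6, 8, 4, 0, 5, 5, 0, 3, 3, 3] sum 37, len 10
add 0: [6, 8, 4, 0, 5, 5, 0, 3, 3, 3, 0] sum 37, len 11
add 0: [6, 8, 4, 0, 5, 5, 0, 3, 3, 3, 0, 0] sum 37, len 12
add 5: [6, 8, 4, 0, 5, 5, 0, 3, 3, 3, 0, 0, 5] sum 42, len 13
add 7: [8, 4, 0, 5, 5, 0, 3, 3, 3, 0, 0, 5, 7] sum 43, len 13
add 7: [4, 0, 5, 5, 0, 3, 3, 3, 0, 0, 5, 7, 7] sum 42, len 13
add 7: [5, 0, 3, 3, 3, 0, 0, 5, 7, 7, 7] sum 40, len 11
add 8: [0, 3, 3, 3, 0, 0, 5, 7, 7, 7, 8] sum 43, len 11
add 7: [0, 0, 5, 7, 7, 7, 8, 7] sum 41, len 8
add 9: [7, 7, 8, 7, 9] sum 38, len 5
Longest length seen: 13.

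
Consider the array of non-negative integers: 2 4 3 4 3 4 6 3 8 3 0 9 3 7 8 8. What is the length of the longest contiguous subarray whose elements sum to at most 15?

4

Extend to the right; shrink from the left whenever the sum exceeds 15:
add 2: [2] sum 2, len 1
add 4: [2, 4] sum 6, len 2
add 3: [2, 4, 3] sum 9, len 3
add 4: [2, 4, 3, 4] sum 13, len 4
add 3: [4, 3, 4, 3] sum 14, len 4
add 4: [3, 4, 3, 4] sum 14, len 4
add 6: [3, 4, 6] sum 13, len 3
add 3: [4, 6, 3] sum 13, len 3
add 8: [3, 8] sum 11, len 2
add 3: [3, 8, 3] sum 14, len 3
add 0: [3, 8, 3, 0] sum 14, len 4
add 9: [3, 0, 9] sum 12, len 3
add 3: [3, 0, 9, 3] sum 15, len 4
add 7: [3, 7] sum 10, len 2
add 8: [7, 8] sum 15, len 2
add 8: [8] sum 8, len 1
Longest length seen: 4.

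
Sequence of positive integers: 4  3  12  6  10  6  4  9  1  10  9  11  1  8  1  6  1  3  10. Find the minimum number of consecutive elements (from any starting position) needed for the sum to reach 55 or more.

add 4: running sum 4 < 55
add 3: running sum 7 < 55
add 12: running sum 19 < 55
add 6: running sum 25 < 55
add 10: running sum 35 < 55
add 6: running sum 41 < 55
add 4: running sum 45 < 55
add 9: running sum 54 < 55
add 1: shortest ending here [4, 3, 12, 6, 10, 6, 4, 9, 1] sum 55, len 9
add 10: shortest ending here [12, 6, 10, 6, 4, 9, 1, 10] sum 58, len 8
add 9: shortest ending here [6, 10, 6, 4, 9, 1, 10, 9] sum 55, len 8
add 11: shortest ending here [10, 6, 4, 9, 1, 10, 9, 11] sum 60, len 8
add 1: shortest ending here [10, 6, 4, 9, 1, 10, 9, 11, 1] sum 61, len 9
add 8: shortest ending here [6, 4, 9, 1, 10, 9, 11, 1, 8] sum 59, len 9
add 1: shortest ending here [6, 4, 9, 1, 10, 9, 11, 1, 8, 1] sum 60, len 10
add 6: shortest ending here [9, 1, 10, 9, 11, 1, 8, 1, 6] sum 56, len 9
add 1: shortest ending here [9, 1, 10, 9, 11, 1, 8, 1, 6, 1] sum 57, len 10
add 3: shortest ending here [9, 1, 10, 9, 11, 1, 8, 1, 6, 1, 3] sum 60, len 11
add 10: shortest ending here [10, 9, 11, 1, 8, 1, 6, 1, 3, 10] sum 60, len 10
Shortest qualifying length: 8.

8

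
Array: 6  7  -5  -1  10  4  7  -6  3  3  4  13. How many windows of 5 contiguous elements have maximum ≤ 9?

[6, 7, -5, -1, 10] → max 10
[7, -5, -1, 10, 4] → max 10
[-5, -1, 10, 4, 7] → max 10
[-1, 10, 4, 7, -6] → max 10
[10, 4, 7, -6, 3] → max 10
[4, 7, -6, 3, 3] → max 7  ≤ 9 ✓
[7, -6, 3, 3, 4] → max 7  ≤ 9 ✓
[-6, 3, 3, 4, 13] → max 13
2 windows satisfy the condition.

2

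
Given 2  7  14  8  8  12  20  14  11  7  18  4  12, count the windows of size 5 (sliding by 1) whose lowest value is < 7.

(2, 7, 14, 8, 8) → min 2  < 7 ✓
(7, 14, 8, 8, 12) → min 7
(14, 8, 8, 12, 20) → min 8
(8, 8, 12, 20, 14) → min 8
(8, 12, 20, 14, 11) → min 8
(12, 20, 14, 11, 7) → min 7
(20, 14, 11, 7, 18) → min 7
(14, 11, 7, 18, 4) → min 4  < 7 ✓
(11, 7, 18, 4, 12) → min 4  < 7 ✓
3 windows satisfy the condition.

3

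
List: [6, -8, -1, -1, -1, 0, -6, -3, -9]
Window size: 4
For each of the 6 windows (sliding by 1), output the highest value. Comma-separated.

(6, -8, -1, -1) → max 6
(-8, -1, -1, -1) → max -1
(-1, -1, -1, 0) → max 0
(-1, -1, 0, -6) → max 0
(-1, 0, -6, -3) → max 0
(0, -6, -3, -9) → max 0

6, -1, 0, 0, 0, 0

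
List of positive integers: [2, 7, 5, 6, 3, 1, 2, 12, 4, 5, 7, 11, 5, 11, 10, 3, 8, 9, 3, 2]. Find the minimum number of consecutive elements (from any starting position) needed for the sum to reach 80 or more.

11

Extend right; whenever the sum reaches 80, record the length and shrink from the left:
add 2: running sum 2 < 80
add 7: running sum 9 < 80
add 5: running sum 14 < 80
add 6: running sum 20 < 80
add 3: running sum 23 < 80
add 1: running sum 24 < 80
add 2: running sum 26 < 80
add 12: running sum 38 < 80
add 4: running sum 42 < 80
add 5: running sum 47 < 80
add 7: running sum 54 < 80
add 11: running sum 65 < 80
add 5: running sum 70 < 80
end 13: [2, 7, 5, 6, 3, 1, 2, 12, 4, 5, 7, 11, 5, 11] sum 81, len 14
end 14: [5, 6, 3, 1, 2, 12, 4, 5, 7, 11, 5, 11, 10] sum 82, len 13
end 15: [6, 3, 1, 2, 12, 4, 5, 7, 11, 5, 11, 10, 3] sum 80, len 13
end 16: [3, 1, 2, 12, 4, 5, 7, 11, 5, 11, 10, 3, 8] sum 82, len 13
end 17: [12, 4, 5, 7, 11, 5, 11, 10, 3, 8, 9] sum 85, len 11
end 18: [12, 4, 5, 7, 11, 5, 11, 10, 3, 8, 9, 3] sum 88, len 12
end 19: [12, 4, 5, 7, 11, 5, 11, 10, 3, 8, 9, 3, 2] sum 90, len 13
Shortest qualifying length: 11.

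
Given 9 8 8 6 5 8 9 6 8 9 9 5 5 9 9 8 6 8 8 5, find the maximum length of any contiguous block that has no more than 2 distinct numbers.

Extend right; when distinct count exceeds 2, shrink from the left:
[9] 1 distinct, len 1
[9, 8] 2 distinct, len 2
[9, 8, 8] 2 distinct, len 3
[8, 8, 6] 2 distinct, len 3
[6, 5] 2 distinct, len 2
[5, 8] 2 distinct, len 2
[8, 9] 2 distinct, len 2
[9, 6] 2 distinct, len 2
[6, 8] 2 distinct, len 2
[8, 9] 2 distinct, len 2
[8, 9, 9] 2 distinct, len 3
[9, 9, 5] 2 distinct, len 3
[9, 9, 5, 5] 2 distinct, len 4
[9, 9, 5, 5, 9] 2 distinct, len 5
[9, 9, 5, 5, 9, 9] 2 distinct, len 6
[9, 9, 8] 2 distinct, len 3
[8, 6] 2 distinct, len 2
[8, 6, 8] 2 distinct, len 3
[8, 6, 8, 8] 2 distinct, len 4
[8, 8, 5] 2 distinct, len 3
Longest length with ≤2 distinct: 6.

6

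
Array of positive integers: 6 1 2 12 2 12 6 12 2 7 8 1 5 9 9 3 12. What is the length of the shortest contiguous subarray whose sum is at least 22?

add 6: running sum 6 < 22
add 1: running sum 7 < 22
add 2: running sum 9 < 22
add 12: running sum 21 < 22
end 4: [6, 1, 2, 12, 2] sum 23, len 5
end 5: [12, 2, 12] sum 26, len 3
end 6: [12, 2, 12, 6] sum 32, len 4
end 7: [12, 6, 12] sum 30, len 3
end 8: [12, 6, 12, 2] sum 32, len 4
end 9: [6, 12, 2, 7] sum 27, len 4
end 10: [12, 2, 7, 8] sum 29, len 4
end 11: [12, 2, 7, 8, 1] sum 30, len 5
end 12: [2, 7, 8, 1, 5] sum 23, len 5
end 13: [8, 1, 5, 9] sum 23, len 4
end 14: [5, 9, 9] sum 23, len 3
end 15: [5, 9, 9, 3] sum 26, len 4
end 16: [9, 3, 12] sum 24, len 3
Shortest qualifying length: 3.

3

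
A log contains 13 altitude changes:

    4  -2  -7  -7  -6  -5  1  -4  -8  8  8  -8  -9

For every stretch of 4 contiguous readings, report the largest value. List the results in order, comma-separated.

4, -2, -5, 1, 1, 1, 8, 8, 8, 8

Sliding a size-4 window across the 13 values:
[4, -2, -7, -7] → max 4
[-2, -7, -7, -6] → max -2
[-7, -7, -6, -5] → max -5
[-7, -6, -5, 1] → max 1
[-6, -5, 1, -4] → max 1
[-5, 1, -4, -8] → max 1
[1, -4, -8, 8] → max 8
[-4, -8, 8, 8] → max 8
[-8, 8, 8, -8] → max 8
[8, 8, -8, -9] → max 8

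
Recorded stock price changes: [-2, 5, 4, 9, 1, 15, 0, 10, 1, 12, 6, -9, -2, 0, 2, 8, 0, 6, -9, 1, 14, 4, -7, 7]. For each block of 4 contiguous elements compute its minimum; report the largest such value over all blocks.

-2 5 4 9 → min -2
5 4 9 1 → min 1
4 9 1 15 → min 1
9 1 15 0 → min 0
1 15 0 10 → min 0
15 0 10 1 → min 0
0 10 1 12 → min 0
10 1 12 6 → min 1
1 12 6 -9 → min -9
12 6 -9 -2 → min -9
6 -9 -2 0 → min -9
-9 -2 0 2 → min -9
-2 0 2 8 → min -2
0 2 8 0 → min 0
2 8 0 6 → min 0
8 0 6 -9 → min -9
0 6 -9 1 → min -9
6 -9 1 14 → min -9
-9 1 14 4 → min -9
1 14 4 -7 → min -7
14 4 -7 7 → min -7
Largest of these is 1.

1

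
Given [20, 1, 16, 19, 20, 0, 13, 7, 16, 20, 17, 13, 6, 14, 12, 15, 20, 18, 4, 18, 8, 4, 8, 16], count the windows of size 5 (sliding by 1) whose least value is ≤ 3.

[20, 1, 16, 19, 20] → min 1  ≤ 3 ✓
[1, 16, 19, 20, 0] → min 0  ≤ 3 ✓
[16, 19, 20, 0, 13] → min 0  ≤ 3 ✓
[19, 20, 0, 13, 7] → min 0  ≤ 3 ✓
[20, 0, 13, 7, 16] → min 0  ≤ 3 ✓
[0, 13, 7, 16, 20] → min 0  ≤ 3 ✓
[13, 7, 16, 20, 17] → min 7
[7, 16, 20, 17, 13] → min 7
[16, 20, 17, 13, 6] → min 6
[20, 17, 13, 6, 14] → min 6
[17, 13, 6, 14, 12] → min 6
[13, 6, 14, 12, 15] → min 6
[6, 14, 12, 15, 20] → min 6
[14, 12, 15, 20, 18] → min 12
[12, 15, 20, 18, 4] → min 4
[15, 20, 18, 4, 18] → min 4
[20, 18, 4, 18, 8] → min 4
[18, 4, 18, 8, 4] → min 4
[4, 18, 8, 4, 8] → min 4
[18, 8, 4, 8, 16] → min 4
6 windows satisfy the condition.

6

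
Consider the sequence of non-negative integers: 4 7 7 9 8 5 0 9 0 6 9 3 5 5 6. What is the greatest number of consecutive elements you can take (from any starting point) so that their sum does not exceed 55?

[4] sum 4 len 1
[4, 7] sum 11 len 2
[4, 7, 7] sum 18 len 3
[4, 7, 7, 9] sum 27 len 4
[4, 7, 7, 9, 8] sum 35 len 5
[4, 7, 7, 9, 8, 5] sum 40 len 6
[4, 7, 7, 9, 8, 5, 0] sum 40 len 7
[4, 7, 7, 9, 8, 5, 0, 9] sum 49 len 8
[4, 7, 7, 9, 8, 5, 0, 9, 0] sum 49 len 9
[4, 7, 7, 9, 8, 5, 0, 9, 0, 6] sum 55 len 10
[7, 9, 8, 5, 0, 9, 0, 6, 9] sum 53 len 9
[9, 8, 5, 0, 9, 0, 6, 9, 3] sum 49 len 9
[9, 8, 5, 0, 9, 0, 6, 9, 3, 5] sum 54 len 10
[8, 5, 0, 9, 0, 6, 9, 3, 5, 5] sum 50 len 10
[5, 0, 9, 0, 6, 9, 3, 5, 5, 6] sum 48 len 10
Longest length seen: 10.

10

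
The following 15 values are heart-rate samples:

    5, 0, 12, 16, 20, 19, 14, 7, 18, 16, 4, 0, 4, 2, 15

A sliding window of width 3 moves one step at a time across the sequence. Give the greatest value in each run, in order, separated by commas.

12, 16, 20, 20, 20, 19, 18, 18, 18, 16, 4, 4, 15

[5, 0, 12] → max 12
[0, 12, 16] → max 16
[12, 16, 20] → max 20
[16, 20, 19] → max 20
[20, 19, 14] → max 20
[19, 14, 7] → max 19
[14, 7, 18] → max 18
[7, 18, 16] → max 18
[18, 16, 4] → max 18
[16, 4, 0] → max 16
[4, 0, 4] → max 4
[0, 4, 2] → max 4
[4, 2, 15] → max 15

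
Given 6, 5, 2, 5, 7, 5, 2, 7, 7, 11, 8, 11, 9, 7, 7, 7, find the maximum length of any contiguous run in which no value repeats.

add 6: [6] len 1
add 5: [6, 5] len 2
add 2: [6, 5, 2] len 3
add 5 (repeat 5, move left end past it): [2, 5] len 2
add 7: [2, 5, 7] len 3
add 5 (repeat 5, move left end past it): [7, 5] len 2
add 2: [7, 5, 2] len 3
add 7 (repeat 7, move left end past it): [5, 2, 7] len 3
add 7 (repeat 7, move left end past it): [7] len 1
add 11: [7, 11] len 2
add 8: [7, 11, 8] len 3
add 11 (repeat 11, move left end past it): [8, 11] len 2
add 9: [8, 11, 9] len 3
add 7: [8, 11, 9, 7] len 4
add 7 (repeat 7, move left end past it): [7] len 1
add 7 (repeat 7, move left end past it): [7] len 1
Longest all-distinct length: 4.

4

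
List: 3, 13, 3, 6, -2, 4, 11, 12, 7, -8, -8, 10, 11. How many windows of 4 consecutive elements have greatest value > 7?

9

3 13 3 6 → max 13  > 7 ✓
13 3 6 -2 → max 13  > 7 ✓
3 6 -2 4 → max 6
6 -2 4 11 → max 11  > 7 ✓
-2 4 11 12 → max 12  > 7 ✓
4 11 12 7 → max 12  > 7 ✓
11 12 7 -8 → max 12  > 7 ✓
12 7 -8 -8 → max 12  > 7 ✓
7 -8 -8 10 → max 10  > 7 ✓
-8 -8 10 11 → max 11  > 7 ✓
9 windows satisfy the condition.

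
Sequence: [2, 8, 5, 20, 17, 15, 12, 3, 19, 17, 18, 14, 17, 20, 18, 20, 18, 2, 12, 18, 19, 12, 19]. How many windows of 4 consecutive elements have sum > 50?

[2, 8, 5, 20] → sum 35
[8, 5, 20, 17] → sum 50
[5, 20, 17, 15] → sum 57  > 50 ✓
[20, 17, 15, 12] → sum 64  > 50 ✓
[17, 15, 12, 3] → sum 47
[15, 12, 3, 19] → sum 49
[12, 3, 19, 17] → sum 51  > 50 ✓
[3, 19, 17, 18] → sum 57  > 50 ✓
[19, 17, 18, 14] → sum 68  > 50 ✓
[17, 18, 14, 17] → sum 66  > 50 ✓
[18, 14, 17, 20] → sum 69  > 50 ✓
[14, 17, 20, 18] → sum 69  > 50 ✓
[17, 20, 18, 20] → sum 75  > 50 ✓
[20, 18, 20, 18] → sum 76  > 50 ✓
[18, 20, 18, 2] → sum 58  > 50 ✓
[20, 18, 2, 12] → sum 52  > 50 ✓
[18, 2, 12, 18] → sum 50
[2, 12, 18, 19] → sum 51  > 50 ✓
[12, 18, 19, 12] → sum 61  > 50 ✓
[18, 19, 12, 19] → sum 68  > 50 ✓
15 windows satisfy the condition.

15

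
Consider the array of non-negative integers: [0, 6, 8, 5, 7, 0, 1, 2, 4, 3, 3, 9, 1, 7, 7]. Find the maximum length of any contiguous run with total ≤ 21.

7

add 0: [0] sum 0, len 1
add 6: [0, 6] sum 6, len 2
add 8: [0, 6, 8] sum 14, len 3
add 5: [0, 6, 8, 5] sum 19, len 4
add 7: [8, 5, 7] sum 20, len 3
add 0: [8, 5, 7, 0] sum 20, len 4
add 1: [8, 5, 7, 0, 1] sum 21, len 5
add 2: [5, 7, 0, 1, 2] sum 15, len 5
add 4: [5, 7, 0, 1, 2, 4] sum 19, len 6
add 3: [7, 0, 1, 2, 4, 3] sum 17, len 6
add 3: [7, 0, 1, 2, 4, 3, 3] sum 20, len 7
add 9: [2, 4, 3, 3, 9] sum 21, len 5
add 1: [4, 3, 3, 9, 1] sum 20, len 5
add 7: [3, 9, 1, 7] sum 20, len 4
add 7: [1, 7, 7] sum 15, len 3
Longest length seen: 7.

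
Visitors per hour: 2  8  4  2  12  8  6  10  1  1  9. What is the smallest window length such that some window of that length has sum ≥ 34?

add 2: running sum 2 < 34
add 8: running sum 10 < 34
add 4: running sum 14 < 34
add 2: running sum 16 < 34
add 12: running sum 28 < 34
end 5: [8, 4, 2, 12, 8] sum 34, len 5
end 6: [8, 4, 2, 12, 8, 6] sum 40, len 6
end 7: [12, 8, 6, 10] sum 36, len 4
end 8: [12, 8, 6, 10, 1] sum 37, len 5
end 9: [12, 8, 6, 10, 1, 1] sum 38, len 6
end 10: [8, 6, 10, 1, 1, 9] sum 35, len 6
Shortest qualifying length: 4.

4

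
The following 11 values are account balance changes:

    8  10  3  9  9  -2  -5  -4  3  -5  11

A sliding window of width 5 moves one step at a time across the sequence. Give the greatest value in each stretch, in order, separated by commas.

10, 10, 9, 9, 9, 3, 11

Sliding a size-5 window across the 11 values:
(8, 10, 3, 9, 9) → max 10
(10, 3, 9, 9, -2) → max 10
(3, 9, 9, -2, -5) → max 9
(9, 9, -2, -5, -4) → max 9
(9, -2, -5, -4, 3) → max 9
(-2, -5, -4, 3, -5) → max 3
(-5, -4, 3, -5, 11) → max 11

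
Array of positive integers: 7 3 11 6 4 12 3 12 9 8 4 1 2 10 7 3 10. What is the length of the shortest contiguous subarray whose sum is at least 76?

11

Extend right; whenever the sum reaches 76, record the length and shrink from the left:
add 7: running sum 7 < 76
add 3: running sum 10 < 76
add 11: running sum 21 < 76
add 6: running sum 27 < 76
add 4: running sum 31 < 76
add 12: running sum 43 < 76
add 3: running sum 46 < 76
add 12: running sum 58 < 76
add 9: running sum 67 < 76
add 8: running sum 75 < 76
end 10: [7, 3, 11, 6, 4, 12, 3, 12, 9, 8, 4] sum 79, len 11
end 11: [7, 3, 11, 6, 4, 12, 3, 12, 9, 8, 4, 1] sum 80, len 12
end 12: [7, 3, 11, 6, 4, 12, 3, 12, 9, 8, 4, 1, 2] sum 82, len 13
end 13: [11, 6, 4, 12, 3, 12, 9, 8, 4, 1, 2, 10] sum 82, len 12
end 14: [6, 4, 12, 3, 12, 9, 8, 4, 1, 2, 10, 7] sum 78, len 12
end 15: [6, 4, 12, 3, 12, 9, 8, 4, 1, 2, 10, 7, 3] sum 81, len 13
end 16: [12, 3, 12, 9, 8, 4, 1, 2, 10, 7, 3, 10] sum 81, len 12
Shortest qualifying length: 11.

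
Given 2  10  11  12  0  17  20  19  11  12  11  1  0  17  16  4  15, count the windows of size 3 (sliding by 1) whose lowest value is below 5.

[2, 10, 11] → min 2  < 5 ✓
[10, 11, 12] → min 10
[11, 12, 0] → min 0  < 5 ✓
[12, 0, 17] → min 0  < 5 ✓
[0, 17, 20] → min 0  < 5 ✓
[17, 20, 19] → min 17
[20, 19, 11] → min 11
[19, 11, 12] → min 11
[11, 12, 11] → min 11
[12, 11, 1] → min 1  < 5 ✓
[11, 1, 0] → min 0  < 5 ✓
[1, 0, 17] → min 0  < 5 ✓
[0, 17, 16] → min 0  < 5 ✓
[17, 16, 4] → min 4  < 5 ✓
[16, 4, 15] → min 4  < 5 ✓
10 windows satisfy the condition.

10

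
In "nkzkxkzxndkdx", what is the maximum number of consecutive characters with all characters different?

[n] len 1
[n, k] len 2
[n, k, z] len 3
[z, k] len 2
[z, k, x] len 3
[x, k] len 2
[x, k, z] len 3
[k, z, x] len 3
[k, z, x, n] len 4
[k, z, x, n, d] len 5
[z, x, n, d, k] len 5
[k, d] len 2
[k, d, x] len 3
Longest all-distinct length: 5.

5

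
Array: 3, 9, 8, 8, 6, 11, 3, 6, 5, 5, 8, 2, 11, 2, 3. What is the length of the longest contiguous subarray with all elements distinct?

add 3: [3] len 1
add 9: [3, 9] len 2
add 8: [3, 9, 8] len 3
add 8 (repeat 8, move left end past it): [8] len 1
add 6: [8, 6] len 2
add 11: [8, 6, 11] len 3
add 3: [8, 6, 11, 3] len 4
add 6 (repeat 6, move left end past it): [11, 3, 6] len 3
add 5: [11, 3, 6, 5] len 4
add 5 (repeat 5, move left end past it): [5] len 1
add 8: [5, 8] len 2
add 2: [5, 8, 2] len 3
add 11: [5, 8, 2, 11] len 4
add 2 (repeat 2, move left end past it): [11, 2] len 2
add 3: [11, 2, 3] len 3
Longest all-distinct length: 4.

4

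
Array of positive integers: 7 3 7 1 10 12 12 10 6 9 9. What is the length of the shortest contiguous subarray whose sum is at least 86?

Extend right; whenever the sum reaches 86, record the length and shrink from the left:
add 7: running sum 7 < 86
add 3: running sum 10 < 86
add 7: running sum 17 < 86
add 1: running sum 18 < 86
add 10: running sum 28 < 86
add 12: running sum 40 < 86
add 12: running sum 52 < 86
add 10: running sum 62 < 86
add 6: running sum 68 < 86
add 9: running sum 77 < 86
end 10: [7, 3, 7, 1, 10, 12, 12, 10, 6, 9, 9] sum 86, len 11
Shortest qualifying length: 11.

11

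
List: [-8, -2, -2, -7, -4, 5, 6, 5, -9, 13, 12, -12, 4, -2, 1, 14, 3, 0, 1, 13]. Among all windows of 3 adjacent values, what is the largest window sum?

18

[-8, -2, -2] → sum -12
[-2, -2, -7] → sum -11
[-2, -7, -4] → sum -13
[-7, -4, 5] → sum -6
[-4, 5, 6] → sum 7
[5, 6, 5] → sum 16
[6, 5, -9] → sum 2
[5, -9, 13] → sum 9
[-9, 13, 12] → sum 16
[13, 12, -12] → sum 13
[12, -12, 4] → sum 4
[-12, 4, -2] → sum -10
[4, -2, 1] → sum 3
[-2, 1, 14] → sum 13
[1, 14, 3] → sum 18
[14, 3, 0] → sum 17
[3, 0, 1] → sum 4
[0, 1, 13] → sum 14
Largest of these is 18.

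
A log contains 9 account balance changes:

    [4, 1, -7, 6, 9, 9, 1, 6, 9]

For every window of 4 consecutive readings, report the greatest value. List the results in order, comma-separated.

6, 9, 9, 9, 9, 9

Sliding a size-4 window across the 9 values:
(4, 1, -7, 6) → max 6
(1, -7, 6, 9) → max 9
(-7, 6, 9, 9) → max 9
(6, 9, 9, 1) → max 9
(9, 9, 1, 6) → max 9
(9, 1, 6, 9) → max 9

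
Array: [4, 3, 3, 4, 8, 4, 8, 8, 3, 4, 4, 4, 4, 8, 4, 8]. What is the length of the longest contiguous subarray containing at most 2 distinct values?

7

Extend right; when distinct count exceeds 2, shrink from the left:
[4] 1 distinct, len 1
[4, 3] 2 distinct, len 2
[4, 3, 3] 2 distinct, len 3
[4, 3, 3, 4] 2 distinct, len 4
[4, 8] 2 distinct, len 2
[4, 8, 4] 2 distinct, len 3
[4, 8, 4, 8] 2 distinct, len 4
[4, 8, 4, 8, 8] 2 distinct, len 5
[8, 8, 3] 2 distinct, len 3
[3, 4] 2 distinct, len 2
[3, 4, 4] 2 distinct, len 3
[3, 4, 4, 4] 2 distinct, len 4
[3, 4, 4, 4, 4] 2 distinct, len 5
[4, 4, 4, 4, 8] 2 distinct, len 5
[4, 4, 4, 4, 8, 4] 2 distinct, len 6
[4, 4, 4, 4, 8, 4, 8] 2 distinct, len 7
Longest length with ≤2 distinct: 7.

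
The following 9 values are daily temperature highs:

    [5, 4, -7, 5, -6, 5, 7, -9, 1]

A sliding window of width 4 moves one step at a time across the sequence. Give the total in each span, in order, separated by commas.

5 4 -7 5 → sum 7
4 -7 5 -6 → sum -4
-7 5 -6 5 → sum -3
5 -6 5 7 → sum 11
-6 5 7 -9 → sum -3
5 7 -9 1 → sum 4

7, -4, -3, 11, -3, 4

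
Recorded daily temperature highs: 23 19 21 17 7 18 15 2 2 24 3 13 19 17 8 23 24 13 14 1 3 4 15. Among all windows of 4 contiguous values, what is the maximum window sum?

(23, 19, 21, 17) → sum 80
(19, 21, 17, 7) → sum 64
(21, 17, 7, 18) → sum 63
(17, 7, 18, 15) → sum 57
(7, 18, 15, 2) → sum 42
(18, 15, 2, 2) → sum 37
(15, 2, 2, 24) → sum 43
(2, 2, 24, 3) → sum 31
(2, 24, 3, 13) → sum 42
(24, 3, 13, 19) → sum 59
(3, 13, 19, 17) → sum 52
(13, 19, 17, 8) → sum 57
(19, 17, 8, 23) → sum 67
(17, 8, 23, 24) → sum 72
(8, 23, 24, 13) → sum 68
(23, 24, 13, 14) → sum 74
(24, 13, 14, 1) → sum 52
(13, 14, 1, 3) → sum 31
(14, 1, 3, 4) → sum 22
(1, 3, 4, 15) → sum 23
Maximum of these is 80.

80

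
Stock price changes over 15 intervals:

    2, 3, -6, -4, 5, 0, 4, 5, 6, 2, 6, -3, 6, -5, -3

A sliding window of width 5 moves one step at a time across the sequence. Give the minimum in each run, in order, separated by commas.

(2, 3, -6, -4, 5) → min -6
(3, -6, -4, 5, 0) → min -6
(-6, -4, 5, 0, 4) → min -6
(-4, 5, 0, 4, 5) → min -4
(5, 0, 4, 5, 6) → min 0
(0, 4, 5, 6, 2) → min 0
(4, 5, 6, 2, 6) → min 2
(5, 6, 2, 6, -3) → min -3
(6, 2, 6, -3, 6) → min -3
(2, 6, -3, 6, -5) → min -5
(6, -3, 6, -5, -3) → min -5

-6, -6, -6, -4, 0, 0, 2, -3, -3, -5, -5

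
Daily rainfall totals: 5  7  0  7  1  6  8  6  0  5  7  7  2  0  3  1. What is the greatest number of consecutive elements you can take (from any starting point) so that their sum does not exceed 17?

5

Extend to the right; shrink from the left whenever the sum exceeds 17:
[5] sum 5 len 1
[5, 7] sum 12 len 2
[5, 7, 0] sum 12 len 3
[7, 0, 7] sum 14 len 3
[7, 0, 7, 1] sum 15 len 4
[0, 7, 1, 6] sum 14 len 4
[1, 6, 8] sum 15 len 3
[8, 6] sum 14 len 2
[8, 6, 0] sum 14 len 3
[6, 0, 5] sum 11 len 3
[0, 5, 7] sum 12 len 3
[7, 7] sum 14 len 2
[7, 7, 2] sum 16 len 3
[7, 7, 2, 0] sum 16 len 4
[7, 2, 0, 3] sum 12 len 4
[7, 2, 0, 3, 1] sum 13 len 5
Longest length seen: 5.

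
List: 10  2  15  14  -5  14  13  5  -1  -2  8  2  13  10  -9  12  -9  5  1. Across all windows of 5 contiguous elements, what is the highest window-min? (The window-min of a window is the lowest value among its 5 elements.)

Each size-5 window and its min:
(10, 2, 15, 14, -5) → min -5
(2, 15, 14, -5, 14) → min -5
(15, 14, -5, 14, 13) → min -5
(14, -5, 14, 13, 5) → min -5
(-5, 14, 13, 5, -1) → min -5
(14, 13, 5, -1, -2) → min -2
(13, 5, -1, -2, 8) → min -2
(5, -1, -2, 8, 2) → min -2
(-1, -2, 8, 2, 13) → min -2
(-2, 8, 2, 13, 10) → min -2
(8, 2, 13, 10, -9) → min -9
(2, 13, 10, -9, 12) → min -9
(13, 10, -9, 12, -9) → min -9
(10, -9, 12, -9, 5) → min -9
(-9, 12, -9, 5, 1) → min -9
Highest of these is -2.

-2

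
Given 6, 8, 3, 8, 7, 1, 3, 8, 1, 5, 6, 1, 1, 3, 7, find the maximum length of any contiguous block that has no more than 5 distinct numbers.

9

[6] 1 distinct, len 1
[6, 8] 2 distinct, len 2
[6, 8, 3] 3 distinct, len 3
[6, 8, 3, 8] 3 distinct, len 4
[6, 8, 3, 8, 7] 4 distinct, len 5
[6, 8, 3, 8, 7, 1] 5 distinct, len 6
[6, 8, 3, 8, 7, 1, 3] 5 distinct, len 7
[6, 8, 3, 8, 7, 1, 3, 8] 5 distinct, len 8
[6, 8, 3, 8, 7, 1, 3, 8, 1] 5 distinct, len 9
[8, 3, 8, 7, 1, 3, 8, 1, 5] 5 distinct, len 9
[1, 3, 8, 1, 5, 6] 5 distinct, len 6
[1, 3, 8, 1, 5, 6, 1] 5 distinct, len 7
[1, 3, 8, 1, 5, 6, 1, 1] 5 distinct, len 8
[1, 3, 8, 1, 5, 6, 1, 1, 3] 5 distinct, len 9
[1, 5, 6, 1, 1, 3, 7] 5 distinct, len 7
Longest length with ≤5 distinct: 9.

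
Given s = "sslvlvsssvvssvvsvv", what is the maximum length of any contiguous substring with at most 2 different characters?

13

Extend right; when distinct count exceeds 2, shrink from the left:
[s] 1 distinct, len 1
[s, s] 1 distinct, len 2
[s, s, l] 2 distinct, len 3
[l, v] 2 distinct, len 2
[l, v, l] 2 distinct, len 3
[l, v, l, v] 2 distinct, len 4
[v, s] 2 distinct, len 2
[v, s, s] 2 distinct, len 3
[v, s, s, s] 2 distinct, len 4
[v, s, s, s, v] 2 distinct, len 5
[v, s, s, s, v, v] 2 distinct, len 6
[v, s, s, s, v, v, s] 2 distinct, len 7
[v, s, s, s, v, v, s, s] 2 distinct, len 8
[v, s, s, s, v, v, s, s, v] 2 distinct, len 9
[v, s, s, s, v, v, s, s, v, v] 2 distinct, len 10
[v, s, s, s, v, v, s, s, v, v, s] 2 distinct, len 11
[v, s, s, s, v, v, s, s, v, v, s, v] 2 distinct, len 12
[v, s, s, s, v, v, s, s, v, v, s, v, v] 2 distinct, len 13
Longest length with ≤2 distinct: 13.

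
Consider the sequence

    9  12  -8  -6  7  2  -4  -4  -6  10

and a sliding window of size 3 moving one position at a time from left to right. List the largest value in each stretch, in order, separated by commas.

12, 12, 7, 7, 7, 2, -4, 10

[9, 12, -8] → max 12
[12, -8, -6] → max 12
[-8, -6, 7] → max 7
[-6, 7, 2] → max 7
[7, 2, -4] → max 7
[2, -4, -4] → max 2
[-4, -4, -6] → max -4
[-4, -6, 10] → max 10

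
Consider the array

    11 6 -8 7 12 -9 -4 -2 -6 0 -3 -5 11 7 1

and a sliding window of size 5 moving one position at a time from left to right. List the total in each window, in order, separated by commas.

(11, 6, -8, 7, 12) → sum 28
(6, -8, 7, 12, -9) → sum 8
(-8, 7, 12, -9, -4) → sum -2
(7, 12, -9, -4, -2) → sum 4
(12, -9, -4, -2, -6) → sum -9
(-9, -4, -2, -6, 0) → sum -21
(-4, -2, -6, 0, -3) → sum -15
(-2, -6, 0, -3, -5) → sum -16
(-6, 0, -3, -5, 11) → sum -3
(0, -3, -5, 11, 7) → sum 10
(-3, -5, 11, 7, 1) → sum 11

28, 8, -2, 4, -9, -21, -15, -16, -3, 10, 11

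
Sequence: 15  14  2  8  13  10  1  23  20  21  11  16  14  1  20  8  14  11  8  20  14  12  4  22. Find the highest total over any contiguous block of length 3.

(15, 14, 2) → sum 31
(14, 2, 8) → sum 24
(2, 8, 13) → sum 23
(8, 13, 10) → sum 31
(13, 10, 1) → sum 24
(10, 1, 23) → sum 34
(1, 23, 20) → sum 44
(23, 20, 21) → sum 64
(20, 21, 11) → sum 52
(21, 11, 16) → sum 48
(11, 16, 14) → sum 41
(16, 14, 1) → sum 31
(14, 1, 20) → sum 35
(1, 20, 8) → sum 29
(20, 8, 14) → sum 42
(8, 14, 11) → sum 33
(14, 11, 8) → sum 33
(11, 8, 20) → sum 39
(8, 20, 14) → sum 42
(20, 14, 12) → sum 46
(14, 12, 4) → sum 30
(12, 4, 22) → sum 38
Highest of these is 64.

64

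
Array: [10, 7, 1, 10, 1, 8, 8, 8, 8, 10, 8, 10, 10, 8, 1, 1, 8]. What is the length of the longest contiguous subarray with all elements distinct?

3

[10] len 1
[10, 7] len 2
[10, 7, 1] len 3
[7, 1, 10] len 3
[10, 1] len 2
[10, 1, 8] len 3
[8] len 1
[8] len 1
[8] len 1
[8, 10] len 2
[10, 8] len 2
[8, 10] len 2
[10] len 1
[10, 8] len 2
[10, 8, 1] len 3
[1] len 1
[1, 8] len 2
Longest all-distinct length: 3.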